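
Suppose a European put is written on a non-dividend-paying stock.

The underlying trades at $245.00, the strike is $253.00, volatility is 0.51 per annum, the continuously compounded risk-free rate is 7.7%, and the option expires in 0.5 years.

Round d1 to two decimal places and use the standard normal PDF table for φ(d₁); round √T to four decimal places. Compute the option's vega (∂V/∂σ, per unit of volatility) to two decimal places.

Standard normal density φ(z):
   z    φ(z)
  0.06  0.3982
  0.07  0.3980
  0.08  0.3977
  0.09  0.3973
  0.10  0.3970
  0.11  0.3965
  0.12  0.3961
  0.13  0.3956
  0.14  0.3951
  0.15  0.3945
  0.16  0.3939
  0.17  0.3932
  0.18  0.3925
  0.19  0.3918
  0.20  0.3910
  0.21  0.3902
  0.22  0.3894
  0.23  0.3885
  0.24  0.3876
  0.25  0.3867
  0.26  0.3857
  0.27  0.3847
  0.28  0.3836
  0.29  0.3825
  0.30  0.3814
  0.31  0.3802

T = 0.5;  σ√T = 0.3606
d₁ = [ln(245/253) + (0.077 + ½·0.51²)·0.5] / (σ√T) = (-0.0321 + 0.1035) / 0.3606 = 0.1980 ⇒ 0.20
√T = √0.5 = 0.7071
φ(d₁) = φ(0.20) = 0.3910
vega = S·φ(d₁)·√T = 245·0.3910·0.7071 = 67.7366
(Call and put vega coincide under Black-Scholes.)

67.74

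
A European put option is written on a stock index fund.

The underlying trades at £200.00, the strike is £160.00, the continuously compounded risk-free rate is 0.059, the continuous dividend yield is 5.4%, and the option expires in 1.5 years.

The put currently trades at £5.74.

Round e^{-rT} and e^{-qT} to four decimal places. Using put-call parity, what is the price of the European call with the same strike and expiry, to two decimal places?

£43.73

exp(−qT) = exp(−0.054·1.5) = 0.9222;  exp(−rT) = exp(−0.059·1.5) = 0.9153
Put-call parity: C − P = S·e^(−qT) − K·e^(−rT) = 200·0.9222 − 160·0.9153 = 184.4400 − 146.4480 = 37.9920
C = P + (C − P) = 5.74 + (37.9920) = 43.7320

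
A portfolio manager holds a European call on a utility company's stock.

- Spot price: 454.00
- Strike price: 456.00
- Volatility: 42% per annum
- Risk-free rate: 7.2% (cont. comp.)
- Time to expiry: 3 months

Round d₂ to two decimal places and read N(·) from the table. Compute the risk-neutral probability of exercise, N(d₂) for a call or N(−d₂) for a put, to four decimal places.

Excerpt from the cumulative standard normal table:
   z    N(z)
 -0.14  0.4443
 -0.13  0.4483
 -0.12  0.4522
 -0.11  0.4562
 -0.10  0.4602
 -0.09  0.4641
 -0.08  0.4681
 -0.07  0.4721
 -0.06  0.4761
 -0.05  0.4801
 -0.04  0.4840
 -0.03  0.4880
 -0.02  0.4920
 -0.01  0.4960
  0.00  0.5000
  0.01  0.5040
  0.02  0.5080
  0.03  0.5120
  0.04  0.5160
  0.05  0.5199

0.4840

T = 0.25;  σ√T = 0.2100
ln(S/K) + (r + σ²/2)T = ln(454/456) + (0.072 + 0.42²/2)·0.25 = -0.0044 + 0.0400 = 0.0357
d₁ = 0.0357 / 0.2100 = 0.1698 ≈ 0.17
d₂ = d₁ − σ√T = 0.1698 − 0.2100 = -0.0402 ≈ -0.04
Pr(exercise) under Q = N(d₂) = 0.4840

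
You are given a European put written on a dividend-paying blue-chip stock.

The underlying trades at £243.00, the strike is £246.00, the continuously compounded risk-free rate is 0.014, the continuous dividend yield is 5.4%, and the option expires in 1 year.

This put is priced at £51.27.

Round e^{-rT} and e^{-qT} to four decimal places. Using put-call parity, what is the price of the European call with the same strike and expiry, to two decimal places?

exp(−qT) = exp(−0.054·1) = 0.9474;  exp(−rT) = exp(−0.014·1) = 0.9861
Put-call parity: C − P = S·e^(−qT) − K·e^(−rT) = 243·0.9474 − 246·0.9861 = 230.2182 − 242.5806 = -12.3624
C = P + (C − P) = 51.27 + (-12.3624) = 38.9076

£38.91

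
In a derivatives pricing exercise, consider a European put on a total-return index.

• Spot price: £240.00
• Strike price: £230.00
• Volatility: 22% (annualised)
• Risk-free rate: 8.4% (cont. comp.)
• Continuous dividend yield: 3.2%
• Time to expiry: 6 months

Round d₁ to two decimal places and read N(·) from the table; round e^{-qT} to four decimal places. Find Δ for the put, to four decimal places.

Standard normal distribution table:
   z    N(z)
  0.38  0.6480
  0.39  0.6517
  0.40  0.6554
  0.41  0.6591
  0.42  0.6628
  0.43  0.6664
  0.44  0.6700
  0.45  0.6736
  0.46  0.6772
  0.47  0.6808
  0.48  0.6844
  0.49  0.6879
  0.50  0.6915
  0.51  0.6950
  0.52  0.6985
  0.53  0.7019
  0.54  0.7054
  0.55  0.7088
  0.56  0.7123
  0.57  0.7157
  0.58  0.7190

-0.2967

T = 0.5;  σ√T = 0.1556
d₁ = [ln(240/230) + (0.084 − 0.032 + 0.22²/2)·0.5] / 0.1556 = [0.0426 + 0.0381] / 0.1556 = 0.5185 ⇒ 0.52
N(d₁) = N(0.52) = 0.6985
Δ_put = exp(−qT)·(N(d₁) − 1) = 0.9841·(0.6985 − 1) = -0.2967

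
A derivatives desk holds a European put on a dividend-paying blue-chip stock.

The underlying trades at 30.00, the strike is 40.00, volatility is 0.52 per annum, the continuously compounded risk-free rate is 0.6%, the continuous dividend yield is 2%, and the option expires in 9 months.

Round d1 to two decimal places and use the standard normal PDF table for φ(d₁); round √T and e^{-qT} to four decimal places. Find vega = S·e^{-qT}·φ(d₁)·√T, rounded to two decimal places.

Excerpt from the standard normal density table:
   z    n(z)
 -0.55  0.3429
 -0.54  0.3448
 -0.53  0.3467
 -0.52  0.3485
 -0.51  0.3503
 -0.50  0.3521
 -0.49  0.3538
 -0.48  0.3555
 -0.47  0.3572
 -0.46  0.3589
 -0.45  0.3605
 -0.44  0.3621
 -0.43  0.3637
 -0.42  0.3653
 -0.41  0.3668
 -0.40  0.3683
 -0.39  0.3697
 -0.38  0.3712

σ√T = 0.52 × 0.8660 = 0.4503
d₁ = [ln(30/40) + (0.006 − 0.02 + 0.52²/2)·0.75] / 0.4503 = [-0.2877 + 0.0909] / 0.4503 = -0.4370 ⇒ -0.44
√T = √0.75 = 0.8660
φ(d₁) = φ(-0.44) = 0.3621
e^(−qT) = e^(−0.02·0.75) = 0.9851
vega = S·e^(−qT)·φ(d₁)·√T = 30·0.9851·0.3621·0.8660 = 9.2672
(Call and put vega coincide under Black-Scholes.)

9.27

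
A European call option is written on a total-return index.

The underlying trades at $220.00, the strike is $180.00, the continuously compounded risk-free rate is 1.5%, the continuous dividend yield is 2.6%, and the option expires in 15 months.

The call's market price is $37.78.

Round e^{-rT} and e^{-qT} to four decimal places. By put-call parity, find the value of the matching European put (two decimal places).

e^(−qT) = e^(−0.026·1.25) = 0.9680;  e^(−rT) = e^(−0.015·1.25) = 0.9814
Put-call parity: C − P = S·e^(−qT) − K·e^(−rT) = 220·0.9680 − 180·0.9814 = 212.9600 − 176.6520 = 36.3080
P = C − (C − P) = 37.78 − (36.3080) = 1.4720

$1.47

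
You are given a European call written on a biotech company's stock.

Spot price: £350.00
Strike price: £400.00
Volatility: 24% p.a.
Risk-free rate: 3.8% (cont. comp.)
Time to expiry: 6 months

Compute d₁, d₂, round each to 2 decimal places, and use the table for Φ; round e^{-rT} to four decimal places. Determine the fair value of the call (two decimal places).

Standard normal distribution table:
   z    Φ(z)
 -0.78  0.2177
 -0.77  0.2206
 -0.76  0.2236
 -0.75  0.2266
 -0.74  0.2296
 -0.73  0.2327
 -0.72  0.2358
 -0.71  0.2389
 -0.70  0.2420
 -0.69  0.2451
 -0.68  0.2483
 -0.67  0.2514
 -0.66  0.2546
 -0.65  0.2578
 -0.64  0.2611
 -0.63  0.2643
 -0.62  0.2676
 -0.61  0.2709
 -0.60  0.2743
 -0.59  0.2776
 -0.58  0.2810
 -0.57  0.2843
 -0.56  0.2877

σ√T = 0.24 × 0.7071 = 0.1697
d₁ = [ln(350/400) + (0.038 + 0.24²/2)·0.5] / 0.1697 = [-0.1335 + 0.0334] / 0.1697 = -0.5900 → -0.59
d₂ = d₁ − σ√T = -0.5900 − 0.1697 = -0.7597 → -0.76
exp(−rT) = exp(−0.038·0.5) = 0.9812
N(d₁) = N(-0.59) = 0.2776;  N(d₂) = N(-0.76) = 0.2236
C = 350·0.2776 − 400·0.9812·0.2236 = 97.1600 − 87.7585 = 9.4015

£9.40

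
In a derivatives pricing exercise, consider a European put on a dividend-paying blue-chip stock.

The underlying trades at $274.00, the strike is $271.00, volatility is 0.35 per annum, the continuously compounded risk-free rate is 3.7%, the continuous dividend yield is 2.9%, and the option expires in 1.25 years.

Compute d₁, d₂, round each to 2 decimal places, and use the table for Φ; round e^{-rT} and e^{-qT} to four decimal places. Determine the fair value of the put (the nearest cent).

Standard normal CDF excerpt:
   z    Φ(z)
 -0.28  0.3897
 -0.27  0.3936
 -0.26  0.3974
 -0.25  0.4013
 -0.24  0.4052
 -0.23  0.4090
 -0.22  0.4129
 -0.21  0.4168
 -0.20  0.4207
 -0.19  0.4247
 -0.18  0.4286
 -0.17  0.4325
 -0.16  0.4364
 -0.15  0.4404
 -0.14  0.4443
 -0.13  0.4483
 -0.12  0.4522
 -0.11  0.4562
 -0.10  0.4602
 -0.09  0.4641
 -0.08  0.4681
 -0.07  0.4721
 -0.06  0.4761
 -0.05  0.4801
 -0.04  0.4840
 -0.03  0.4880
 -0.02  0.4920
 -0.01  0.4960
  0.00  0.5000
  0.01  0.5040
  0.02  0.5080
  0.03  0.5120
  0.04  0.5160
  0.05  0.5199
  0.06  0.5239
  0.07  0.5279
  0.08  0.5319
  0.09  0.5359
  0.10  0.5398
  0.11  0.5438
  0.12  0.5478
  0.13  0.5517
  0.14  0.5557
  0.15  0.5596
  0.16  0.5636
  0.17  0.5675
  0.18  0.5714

T = 1.25;  σ√T = 0.3913
d₁ = [ln(274/271) + (0.037 − 0.029 + 0.35²/2)·1.25] / 0.3913 = [0.0110 + 0.0866] / 0.3913 = 0.2493 ⇒ 0.25
d₂ = d₁ − σ√T = 0.2493 − 0.3913 = -0.1420 ⇒ -0.14
e^(−qT) = e^(−0.029·1.25) = 0.9644;  e^(−rT) = e^(−0.037·1.25) = 0.9548
N(−d₂) = N(0.14) = 0.5557;  N(−d₁) = N(-0.25) = 0.4013
P = 271·0.9548·0.5557 − 274·0.9644·0.4013 = 143.7878 − 106.0418 = 37.7461

$37.75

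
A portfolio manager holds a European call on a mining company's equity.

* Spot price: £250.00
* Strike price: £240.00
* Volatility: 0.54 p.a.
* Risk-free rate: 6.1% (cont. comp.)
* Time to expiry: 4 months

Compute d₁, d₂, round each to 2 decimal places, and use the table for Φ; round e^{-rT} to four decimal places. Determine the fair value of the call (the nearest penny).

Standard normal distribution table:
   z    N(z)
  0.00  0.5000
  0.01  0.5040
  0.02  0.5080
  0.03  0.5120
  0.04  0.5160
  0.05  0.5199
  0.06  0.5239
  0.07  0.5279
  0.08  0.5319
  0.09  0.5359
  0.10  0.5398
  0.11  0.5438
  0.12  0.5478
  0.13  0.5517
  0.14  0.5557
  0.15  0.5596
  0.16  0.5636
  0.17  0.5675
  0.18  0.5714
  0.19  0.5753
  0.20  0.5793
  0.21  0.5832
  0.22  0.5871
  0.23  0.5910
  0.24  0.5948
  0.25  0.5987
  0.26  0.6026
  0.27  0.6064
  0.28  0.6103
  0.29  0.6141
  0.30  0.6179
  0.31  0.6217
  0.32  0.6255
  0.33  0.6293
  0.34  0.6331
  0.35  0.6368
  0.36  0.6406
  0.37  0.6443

σ√T = 0.54 × 0.5774 = 0.3118
d₁ = [ln(250/240) + (0.061 + ½·0.54²)·0.3333] / (σ√T) = (0.0408 + 0.0689) / 0.3118 = 0.3520 ⇒ 0.35
d₂ = 0.3520 − 0.3118 = 0.0403 ⇒ 0.04
e^(−rT) = e^(−0.061·0.3333) = 0.9799
N(d₁) = N(0.35) = 0.6368;  N(d₂) = N(0.04) = 0.5160
C = 250·0.6368 − 240·0.9799·0.5160 = 159.2000 − 121.3508 = 37.8492

£37.85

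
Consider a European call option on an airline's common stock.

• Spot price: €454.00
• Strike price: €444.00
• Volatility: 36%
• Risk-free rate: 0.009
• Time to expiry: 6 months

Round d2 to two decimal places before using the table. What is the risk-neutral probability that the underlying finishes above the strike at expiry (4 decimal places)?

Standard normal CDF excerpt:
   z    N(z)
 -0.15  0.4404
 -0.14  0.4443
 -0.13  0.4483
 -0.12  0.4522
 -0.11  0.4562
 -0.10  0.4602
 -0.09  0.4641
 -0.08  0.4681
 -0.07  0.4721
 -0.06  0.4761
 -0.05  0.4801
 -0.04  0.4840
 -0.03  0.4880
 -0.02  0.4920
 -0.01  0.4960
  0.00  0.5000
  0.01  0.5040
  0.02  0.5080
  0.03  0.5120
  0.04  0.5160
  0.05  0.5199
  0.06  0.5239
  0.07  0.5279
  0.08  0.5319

T = 0.5;  σ√T = 0.2546
d₁ = [ln(454/444) + (0.009 + 0.36²/2)·0.5] / 0.2546 = [0.0223 + 0.0369] / 0.2546 = 0.2325 → 0.23
d₂ = d₁ − σ√T = 0.2325 − 0.2546 = -0.0221 → -0.02
Risk-neutral Pr[S_T > K] = N(d₂) = N(-0.02) = 0.4920

0.4920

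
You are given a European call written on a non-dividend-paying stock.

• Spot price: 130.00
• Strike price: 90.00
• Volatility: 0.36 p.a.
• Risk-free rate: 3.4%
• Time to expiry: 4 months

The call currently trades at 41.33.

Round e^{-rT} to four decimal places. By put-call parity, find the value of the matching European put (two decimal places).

e^(−rT) = e^(−0.034·0.3333) = 0.9887
Put-call parity: C − P = S − K·e^(−rT) = 130 − 90·0.9887 = 130 − 88.9830 = 41.0170
P = C − (C − P) = 41.33 − (41.0170) = 0.3130

0.31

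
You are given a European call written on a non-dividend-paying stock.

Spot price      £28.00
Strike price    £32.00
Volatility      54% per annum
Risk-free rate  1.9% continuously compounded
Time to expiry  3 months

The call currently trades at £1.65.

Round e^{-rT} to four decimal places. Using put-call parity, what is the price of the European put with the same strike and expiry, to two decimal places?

£5.50

e^(−rT) = e^(−0.019·0.25) = 0.9953
Put-call parity: C − P = S − K·e^(−rT) = 28 − 32·0.9953 = 28 − 31.8496 = -3.8496
P = C − (C − P) = 1.65 − (-3.8496) = 5.4996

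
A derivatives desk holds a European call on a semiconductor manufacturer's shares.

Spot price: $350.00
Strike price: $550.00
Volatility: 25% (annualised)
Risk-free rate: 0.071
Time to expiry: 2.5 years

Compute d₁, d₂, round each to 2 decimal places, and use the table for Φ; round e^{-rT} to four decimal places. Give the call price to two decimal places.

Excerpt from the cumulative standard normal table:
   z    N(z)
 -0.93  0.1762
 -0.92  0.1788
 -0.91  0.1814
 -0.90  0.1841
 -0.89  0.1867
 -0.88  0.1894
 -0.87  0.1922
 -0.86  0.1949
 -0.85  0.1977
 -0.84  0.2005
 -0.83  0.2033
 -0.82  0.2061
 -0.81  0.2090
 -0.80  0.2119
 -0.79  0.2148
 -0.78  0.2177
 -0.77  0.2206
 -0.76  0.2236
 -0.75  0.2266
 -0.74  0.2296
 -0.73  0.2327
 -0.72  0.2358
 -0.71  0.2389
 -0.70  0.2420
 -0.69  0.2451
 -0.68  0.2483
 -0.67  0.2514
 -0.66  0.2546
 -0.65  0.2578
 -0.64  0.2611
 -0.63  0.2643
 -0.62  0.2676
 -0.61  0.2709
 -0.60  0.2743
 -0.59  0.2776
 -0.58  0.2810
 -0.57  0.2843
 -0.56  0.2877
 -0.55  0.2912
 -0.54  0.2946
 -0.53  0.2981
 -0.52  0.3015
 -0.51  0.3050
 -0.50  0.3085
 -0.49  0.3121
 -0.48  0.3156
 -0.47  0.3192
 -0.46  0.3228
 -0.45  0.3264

σ√T = 0.25 × 1.5811 = 0.3953
d₁ = [ln(350/550) + (0.071 + 0.25²/2)·2.5] / 0.3953 = [-0.4520 + 0.2556] / 0.3953 = -0.4968 ≈ -0.50
d₂ = d₁ − σ√T = -0.4968 − 0.3953 = -0.8920 ≈ -0.89
exp(−rT) = exp(−0.071·2.5) = 0.8374
N(d₁) = N(-0.50) = 0.3085;  N(d₂) = N(-0.89) = 0.1867
C = 350·0.3085 − 550·0.8374·0.1867 = 107.9750 − 85.9884 = 21.9866

$21.99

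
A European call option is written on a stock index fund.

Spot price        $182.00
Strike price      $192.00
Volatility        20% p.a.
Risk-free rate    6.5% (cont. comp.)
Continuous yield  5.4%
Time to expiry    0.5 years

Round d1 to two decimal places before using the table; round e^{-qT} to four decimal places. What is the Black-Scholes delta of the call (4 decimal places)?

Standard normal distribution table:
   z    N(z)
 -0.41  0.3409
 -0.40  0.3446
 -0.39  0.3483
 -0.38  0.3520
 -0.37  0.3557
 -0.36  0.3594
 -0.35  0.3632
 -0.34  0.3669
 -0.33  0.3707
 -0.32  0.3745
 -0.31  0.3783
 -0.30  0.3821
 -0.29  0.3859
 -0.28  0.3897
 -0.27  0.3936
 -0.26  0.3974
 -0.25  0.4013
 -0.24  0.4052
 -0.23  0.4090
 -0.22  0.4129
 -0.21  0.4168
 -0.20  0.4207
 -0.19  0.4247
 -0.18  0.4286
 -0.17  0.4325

σ√T = 0.2 × 0.7071 = 0.1414
ln(S/K) + (r − q + σ²/2)T = ln(182/192) + (0.065 − 0.054 + 0.2²/2)·0.5 = -0.0535 + 0.0155 = -0.0380
d₁ = -0.0380 / 0.1414 = -0.2686 ⇒ -0.27
N(d₁) = N(-0.27) = 0.3936
Δ_call = e^(−qT)·N(d₁) = 0.9734·0.3936 = 0.3831

0.3831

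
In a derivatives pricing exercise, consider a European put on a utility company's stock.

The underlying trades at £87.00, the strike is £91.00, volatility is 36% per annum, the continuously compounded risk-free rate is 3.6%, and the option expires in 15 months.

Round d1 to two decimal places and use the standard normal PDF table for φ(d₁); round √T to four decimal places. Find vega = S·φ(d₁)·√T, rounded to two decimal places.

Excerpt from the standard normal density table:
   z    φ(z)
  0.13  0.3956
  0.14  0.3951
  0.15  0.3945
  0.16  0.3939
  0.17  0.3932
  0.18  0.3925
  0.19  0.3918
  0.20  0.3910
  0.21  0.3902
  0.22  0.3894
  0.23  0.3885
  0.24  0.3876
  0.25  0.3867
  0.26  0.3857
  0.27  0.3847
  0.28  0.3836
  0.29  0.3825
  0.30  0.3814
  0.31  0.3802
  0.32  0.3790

T = 1.25;  σ√T = 0.4025
d₁ = [ln(87/91) + (0.036 + 0.36²/2)·1.25] / 0.4025 = [-0.0450 + 0.1260] / 0.4025 = 0.2014 → 0.20
√T = √1.25 = 1.1180
φ(d₁) = φ(0.20) = 0.3910
vega = S·φ(d₁)·√T = 87·0.3910·1.1180 = 38.0310
(Vega is the same for a European call and put with the same parameters.)

38.03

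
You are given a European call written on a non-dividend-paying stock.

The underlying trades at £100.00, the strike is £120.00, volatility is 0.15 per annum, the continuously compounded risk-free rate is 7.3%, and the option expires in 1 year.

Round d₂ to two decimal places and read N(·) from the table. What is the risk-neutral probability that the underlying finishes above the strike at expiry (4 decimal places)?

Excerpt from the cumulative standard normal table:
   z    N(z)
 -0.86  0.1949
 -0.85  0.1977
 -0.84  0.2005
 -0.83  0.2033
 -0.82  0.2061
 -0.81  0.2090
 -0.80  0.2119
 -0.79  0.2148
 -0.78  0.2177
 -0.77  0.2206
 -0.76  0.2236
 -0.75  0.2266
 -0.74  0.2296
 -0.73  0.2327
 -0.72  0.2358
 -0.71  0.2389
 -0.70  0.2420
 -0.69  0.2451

0.2119

T = 1;  σ√T = 0.1500
d₁ = [ln(100/120) + (0.073 + 0.15²/2)·1] / 0.1500 = [-0.1823 + 0.0842] / 0.1500 = -0.6538 ⇒ -0.65
d₂ = d₁ − σ√T = -0.6538 − 0.1500 = -0.8038 ⇒ -0.80
Pr(exercise) under Q = N(d₂) = 0.2119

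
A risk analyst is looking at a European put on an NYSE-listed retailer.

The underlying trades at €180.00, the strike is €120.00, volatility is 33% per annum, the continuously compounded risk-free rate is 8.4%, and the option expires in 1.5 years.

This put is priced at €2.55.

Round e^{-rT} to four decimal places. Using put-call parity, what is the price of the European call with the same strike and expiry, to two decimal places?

€76.76

exp(−rT) = exp(−0.084·1.5) = 0.8816
Put-call parity: C − P = S − K·e^(−rT) = 180 − 120·0.8816 = 180 − 105.7920 = 74.2080
C = P + (C − P) = 2.55 + (74.2080) = 76.7580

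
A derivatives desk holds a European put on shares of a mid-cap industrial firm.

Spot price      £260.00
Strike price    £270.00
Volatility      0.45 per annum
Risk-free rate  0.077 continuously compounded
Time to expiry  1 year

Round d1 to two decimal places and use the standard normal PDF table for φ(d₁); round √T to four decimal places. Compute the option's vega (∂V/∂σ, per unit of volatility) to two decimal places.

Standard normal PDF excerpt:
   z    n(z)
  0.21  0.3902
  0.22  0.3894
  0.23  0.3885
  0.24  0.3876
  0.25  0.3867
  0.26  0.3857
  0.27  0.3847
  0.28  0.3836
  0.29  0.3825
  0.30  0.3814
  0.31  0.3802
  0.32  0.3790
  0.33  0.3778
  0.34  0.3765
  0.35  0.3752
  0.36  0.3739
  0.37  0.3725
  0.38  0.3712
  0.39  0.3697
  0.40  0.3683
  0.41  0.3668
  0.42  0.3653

98.85

σ√T = 0.45 × 1.0000 = 0.4500
d₁ = [ln(260/270) + (0.077 + 0.45²/2)·1] / 0.4500 = [-0.0377 + 0.1783] / 0.4500 = 0.3122 which rounds to 0.31
√T = √1 = 1.0000
φ(d₁) = φ(0.31) = 0.3802
vega = S·φ(d₁)·√T = 260·0.3802·1.0000 = 98.8520
(Call and put vega coincide under Black-Scholes.)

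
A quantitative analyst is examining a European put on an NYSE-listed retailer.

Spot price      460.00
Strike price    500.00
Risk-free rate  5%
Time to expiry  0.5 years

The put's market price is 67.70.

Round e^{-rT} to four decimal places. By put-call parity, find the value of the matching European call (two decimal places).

40.05

exp(−rT) = exp(−0.05·0.5) = 0.9753
Put-call parity: C − P = S − K·e^(−rT) = 460 − 500·0.9753 = 460 − 487.6500 = -27.6500
C = P + (C − P) = 67.70 + (-27.6500) = 40.0500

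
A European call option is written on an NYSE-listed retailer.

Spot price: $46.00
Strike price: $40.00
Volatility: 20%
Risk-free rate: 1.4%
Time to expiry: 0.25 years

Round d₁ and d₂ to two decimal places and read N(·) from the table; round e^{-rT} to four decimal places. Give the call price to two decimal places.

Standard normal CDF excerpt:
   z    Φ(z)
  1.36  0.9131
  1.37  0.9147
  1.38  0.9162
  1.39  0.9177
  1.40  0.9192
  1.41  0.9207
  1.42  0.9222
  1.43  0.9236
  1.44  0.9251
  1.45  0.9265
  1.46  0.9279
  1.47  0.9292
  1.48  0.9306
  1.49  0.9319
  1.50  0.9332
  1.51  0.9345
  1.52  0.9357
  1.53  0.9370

$6.29

σ√T = 0.2·√0.25 = 0.1000
ln(S/K) + (r + σ²/2)T = ln(46/40) + (0.014 + 0.2²/2)·0.25 = 0.1398 + 0.0085 = 0.1483
d₁ = 0.1483 / 0.1000 = 1.4826 which rounds to 1.48
d₂ = d₁ − σ√T = 1.4826 − 0.1000 = 1.3826 which rounds to 1.38
e^(−rT) = e^(−0.014·0.25) = 0.9965
N(d₁) = N(1.48) = 0.9306;  N(d₂) = N(1.38) = 0.9162
C = 46·0.9306 − 40·0.9965·0.9162 = 42.8076 − 36.5197 = 6.2879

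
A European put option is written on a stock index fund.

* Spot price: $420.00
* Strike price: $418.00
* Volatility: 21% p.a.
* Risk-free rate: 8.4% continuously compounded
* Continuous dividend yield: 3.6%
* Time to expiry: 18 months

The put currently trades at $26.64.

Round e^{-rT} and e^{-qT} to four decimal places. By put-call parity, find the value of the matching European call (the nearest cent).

exp(−qT) = exp(−0.036·1.5) = 0.9474;  exp(−rT) = exp(−0.084·1.5) = 0.8816
Put-call parity: C − P = S·e^(−qT) − K·e^(−rT) = 420·0.9474 − 418·0.8816 = 397.9080 − 368.5088 = 29.3992
C = P + (C − P) = 26.64 + (29.3992) = 56.0392

$56.04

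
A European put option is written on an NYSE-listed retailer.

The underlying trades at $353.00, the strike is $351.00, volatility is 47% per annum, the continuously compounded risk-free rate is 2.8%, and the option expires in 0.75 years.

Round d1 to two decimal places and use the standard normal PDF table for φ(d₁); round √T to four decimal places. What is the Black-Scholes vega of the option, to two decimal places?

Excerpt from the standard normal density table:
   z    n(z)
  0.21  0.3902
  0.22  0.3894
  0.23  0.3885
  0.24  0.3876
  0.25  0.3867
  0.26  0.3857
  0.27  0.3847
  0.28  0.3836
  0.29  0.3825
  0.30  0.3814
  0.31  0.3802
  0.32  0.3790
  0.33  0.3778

T = 0.75;  σ√T = 0.4070
ln(S/K) + (r + σ²/2)T = ln(353/351) + (0.028 + 0.47²/2)·0.75 = 0.0057 + 0.1038 = 0.1095
d₁ = 0.1095 / 0.4070 = 0.2691 ⇒ 0.27
√T = √0.75 = 0.8660
φ(d₁) = φ(0.27) = 0.3847
vega = S·φ(d₁)·√T = 353·0.3847·0.8660 = 117.6020
(The call has the same vega.)

117.60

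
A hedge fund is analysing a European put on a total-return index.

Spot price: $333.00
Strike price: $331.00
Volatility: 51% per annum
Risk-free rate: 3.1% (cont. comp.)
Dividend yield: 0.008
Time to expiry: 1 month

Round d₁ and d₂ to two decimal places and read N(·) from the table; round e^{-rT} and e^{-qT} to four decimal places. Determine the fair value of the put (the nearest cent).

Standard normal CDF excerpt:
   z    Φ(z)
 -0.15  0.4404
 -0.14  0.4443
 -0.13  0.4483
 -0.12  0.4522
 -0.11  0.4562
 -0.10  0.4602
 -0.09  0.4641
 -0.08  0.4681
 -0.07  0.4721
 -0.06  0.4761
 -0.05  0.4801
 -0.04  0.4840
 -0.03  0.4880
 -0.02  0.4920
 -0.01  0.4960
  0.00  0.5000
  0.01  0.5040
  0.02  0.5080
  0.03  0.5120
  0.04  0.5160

$18.53

T = 0.08333;  σ√T = 0.1472
d₁ = [ln(333/331) + (0.031 − 0.008 + ½·0.51²)·0.08333] / (σ√T) = (0.0060 + 0.0128) / 0.1472 = 0.1275 ⇒ 0.13
d₂ = 0.1275 − 0.1472 = -0.0197 ⇒ -0.02
exp(−qT) = exp(−0.008·0.08333) = 0.9993;  exp(−rT) = exp(−0.031·0.08333) = 0.9974
P = 331·0.9974·N(0.02) − 333·0.9993·N(-0.13) = 331·0.9974·0.5080 − 333·0.9993·0.4483 = 167.7108 − 149.1794 = 18.5314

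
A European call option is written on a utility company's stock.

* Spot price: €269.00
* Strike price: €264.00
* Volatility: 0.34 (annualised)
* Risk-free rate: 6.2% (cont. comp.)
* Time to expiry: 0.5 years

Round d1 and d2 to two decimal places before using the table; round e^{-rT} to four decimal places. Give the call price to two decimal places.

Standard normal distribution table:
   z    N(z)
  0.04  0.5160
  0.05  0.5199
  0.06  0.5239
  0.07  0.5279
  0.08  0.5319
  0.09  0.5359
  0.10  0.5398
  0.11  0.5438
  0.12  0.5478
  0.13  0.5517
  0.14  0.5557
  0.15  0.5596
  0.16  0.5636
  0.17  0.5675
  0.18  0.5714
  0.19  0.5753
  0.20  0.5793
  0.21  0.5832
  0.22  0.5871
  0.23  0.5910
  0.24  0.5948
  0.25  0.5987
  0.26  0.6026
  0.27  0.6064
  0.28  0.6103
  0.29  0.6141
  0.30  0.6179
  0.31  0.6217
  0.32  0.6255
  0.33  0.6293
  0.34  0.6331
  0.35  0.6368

σ√T = 0.34·√0.5 = 0.2404
d₁ = [ln(269/264) + (0.062 + 0.34²/2)·0.5] / 0.2404 = [0.0188 + 0.0599] / 0.2404 = 0.3272 ≈ 0.33
d₂ = d₁ − σ√T = 0.3272 − 0.2404 = 0.0868 ≈ 0.09
e^(−rT) = e^(−0.062·0.5) = 0.9695
C = 269·N(0.33) − 264·0.9695·N(0.09) = 269·0.6293 − 264·0.9695·0.5359 = 169.2817 − 137.1625 = 32.1192

€32.12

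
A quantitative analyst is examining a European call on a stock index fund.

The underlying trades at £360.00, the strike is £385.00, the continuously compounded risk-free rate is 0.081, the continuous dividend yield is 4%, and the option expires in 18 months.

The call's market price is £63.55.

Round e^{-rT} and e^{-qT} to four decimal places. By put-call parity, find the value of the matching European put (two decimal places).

exp(−qT) = exp(−0.04·1.5) = 0.9418;  exp(−rT) = exp(−0.081·1.5) = 0.8856
Put-call parity: C − P = S·e^(−qT) − K·e^(−rT) = 360·0.9418 − 385·0.8856 = 339.0480 − 340.9560 = -1.9080
P = C − (C − P) = 63.55 − (-1.9080) = 65.4580

£65.46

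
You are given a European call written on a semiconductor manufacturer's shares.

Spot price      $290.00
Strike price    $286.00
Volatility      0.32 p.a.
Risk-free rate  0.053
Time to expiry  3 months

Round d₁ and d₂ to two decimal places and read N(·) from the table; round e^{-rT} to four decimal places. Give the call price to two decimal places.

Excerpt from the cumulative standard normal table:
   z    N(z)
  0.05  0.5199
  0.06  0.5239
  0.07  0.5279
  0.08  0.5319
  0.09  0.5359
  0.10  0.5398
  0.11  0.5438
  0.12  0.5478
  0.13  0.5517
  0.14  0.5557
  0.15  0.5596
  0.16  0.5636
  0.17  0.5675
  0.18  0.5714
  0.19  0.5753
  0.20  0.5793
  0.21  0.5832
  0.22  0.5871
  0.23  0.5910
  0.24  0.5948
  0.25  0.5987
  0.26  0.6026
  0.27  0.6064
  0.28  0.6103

σ√T = 0.32 × 0.5000 = 0.1600
d₁ = [ln(290/286) + (0.053 + ½·0.32²)·0.25] / (σ√T) = (0.0139 + 0.0261) / 0.1600 = 0.2496 ⇒ 0.25
d₂ = 0.2496 − 0.1600 = 0.0896 ⇒ 0.09
e^(−rT) = e^(−0.053·0.25) = 0.9868
C = 290·N(0.25) − 286·0.9868·N(0.09) = 290·0.5987 − 286·0.9868·0.5359 = 173.6230 − 151.2443 = 22.3787

$22.38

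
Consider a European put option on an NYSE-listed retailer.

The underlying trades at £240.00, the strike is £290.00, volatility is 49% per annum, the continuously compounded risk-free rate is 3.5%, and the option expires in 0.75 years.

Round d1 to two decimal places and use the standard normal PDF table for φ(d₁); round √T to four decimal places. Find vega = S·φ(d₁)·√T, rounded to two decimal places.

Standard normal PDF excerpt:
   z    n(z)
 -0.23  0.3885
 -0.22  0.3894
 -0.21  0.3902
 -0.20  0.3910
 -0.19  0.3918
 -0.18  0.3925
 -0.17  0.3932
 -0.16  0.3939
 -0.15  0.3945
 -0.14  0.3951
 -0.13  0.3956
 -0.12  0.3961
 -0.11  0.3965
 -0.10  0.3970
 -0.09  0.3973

σ√T = 0.49·√0.75 = 0.4244
d₁ = [ln(240/290) + (0.035 + 0.49²/2)·0.75] / 0.4244 = [-0.1892 + 0.1163] / 0.4244 = -0.1719 ≈ -0.17
√T = √0.75 = 0.8660
φ(d₁) = φ(-0.17) = 0.3932
vega = S·φ(d₁)·√T = 240·0.3932·0.8660 = 81.7227

81.72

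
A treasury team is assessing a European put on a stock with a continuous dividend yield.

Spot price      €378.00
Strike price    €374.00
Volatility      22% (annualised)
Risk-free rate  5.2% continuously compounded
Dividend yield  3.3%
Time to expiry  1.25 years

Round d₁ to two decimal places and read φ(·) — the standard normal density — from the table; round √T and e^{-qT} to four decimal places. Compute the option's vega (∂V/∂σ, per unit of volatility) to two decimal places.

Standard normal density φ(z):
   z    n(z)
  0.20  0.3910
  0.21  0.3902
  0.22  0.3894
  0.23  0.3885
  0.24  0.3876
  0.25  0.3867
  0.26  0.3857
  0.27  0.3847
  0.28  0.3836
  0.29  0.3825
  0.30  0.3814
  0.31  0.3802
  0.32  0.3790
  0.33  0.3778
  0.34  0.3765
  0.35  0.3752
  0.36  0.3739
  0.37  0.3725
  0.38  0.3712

σ√T = 0.22 × 1.1180 = 0.2460
ln(S/K) + (r − q + σ²/2)T = ln(378/374) + (0.052 − 0.033 + 0.22²/2)·1.25 = 0.0106 + 0.0540 = 0.0646
d₁ = 0.0646 / 0.2460 = 0.2628 ≈ 0.26
√T = √1.25 = 1.1180
φ(d₁) = φ(0.26) = 0.3857
e^(−qT) = e^(−0.033·1.25) = 0.9596
vega = S·e^(−qT)·φ(d₁)·√T = 378·0.9596·0.3857·1.1180 = 156.4132
(The call has the same vega.)

156.41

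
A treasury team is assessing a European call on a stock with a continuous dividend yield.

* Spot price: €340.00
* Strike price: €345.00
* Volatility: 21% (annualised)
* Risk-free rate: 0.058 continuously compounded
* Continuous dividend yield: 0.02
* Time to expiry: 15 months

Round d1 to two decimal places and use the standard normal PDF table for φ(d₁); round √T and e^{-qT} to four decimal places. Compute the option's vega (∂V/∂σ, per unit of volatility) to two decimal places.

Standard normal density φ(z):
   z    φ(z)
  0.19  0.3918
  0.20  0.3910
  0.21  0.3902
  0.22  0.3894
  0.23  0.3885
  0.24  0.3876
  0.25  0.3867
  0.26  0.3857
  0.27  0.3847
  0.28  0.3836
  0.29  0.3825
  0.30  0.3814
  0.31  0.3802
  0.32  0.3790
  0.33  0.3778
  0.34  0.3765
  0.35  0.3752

142.99

T = 1.25;  σ√T = 0.2348
d₁ = [ln(340/345) + (0.058 − 0.02 + ½·0.21²)·1.25] / (σ√T) = (-0.0146 + 0.0751) / 0.2348 = 0.2575 ⇒ 0.26
√T = √1.25 = 1.1180
φ(d₁) = φ(0.26) = 0.3857
exp(−qT) = exp(−0.02·1.25) = 0.9753
vega = S·exp(−qT)·φ(d₁)·√T = 340·0.9753·0.3857·1.1180 = 142.9910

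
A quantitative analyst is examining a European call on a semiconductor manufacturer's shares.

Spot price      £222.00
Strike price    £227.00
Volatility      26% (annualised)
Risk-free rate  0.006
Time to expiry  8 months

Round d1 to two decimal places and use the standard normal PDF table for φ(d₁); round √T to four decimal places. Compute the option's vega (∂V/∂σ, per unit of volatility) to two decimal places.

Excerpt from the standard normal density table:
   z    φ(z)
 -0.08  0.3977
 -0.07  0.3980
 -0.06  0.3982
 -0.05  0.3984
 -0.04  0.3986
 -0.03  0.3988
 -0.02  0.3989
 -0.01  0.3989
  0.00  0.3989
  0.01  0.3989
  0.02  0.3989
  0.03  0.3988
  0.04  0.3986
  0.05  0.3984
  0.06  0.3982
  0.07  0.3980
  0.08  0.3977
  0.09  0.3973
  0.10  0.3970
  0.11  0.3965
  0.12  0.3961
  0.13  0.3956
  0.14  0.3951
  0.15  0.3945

T = 0.6667;  σ√T = 0.2123
d₁ = [ln(222/227) + (0.006 + 0.26²/2)·0.6667] / 0.2123 = [-0.0223 + 0.0265] / 0.2123 = 0.0201 → 0.02
√T = √0.6667 = 0.8165
φ(d₁) = φ(0.02) = 0.3989
vega = S·φ(d₁)·√T = 222·0.3989·0.8165 = 72.3058

72.31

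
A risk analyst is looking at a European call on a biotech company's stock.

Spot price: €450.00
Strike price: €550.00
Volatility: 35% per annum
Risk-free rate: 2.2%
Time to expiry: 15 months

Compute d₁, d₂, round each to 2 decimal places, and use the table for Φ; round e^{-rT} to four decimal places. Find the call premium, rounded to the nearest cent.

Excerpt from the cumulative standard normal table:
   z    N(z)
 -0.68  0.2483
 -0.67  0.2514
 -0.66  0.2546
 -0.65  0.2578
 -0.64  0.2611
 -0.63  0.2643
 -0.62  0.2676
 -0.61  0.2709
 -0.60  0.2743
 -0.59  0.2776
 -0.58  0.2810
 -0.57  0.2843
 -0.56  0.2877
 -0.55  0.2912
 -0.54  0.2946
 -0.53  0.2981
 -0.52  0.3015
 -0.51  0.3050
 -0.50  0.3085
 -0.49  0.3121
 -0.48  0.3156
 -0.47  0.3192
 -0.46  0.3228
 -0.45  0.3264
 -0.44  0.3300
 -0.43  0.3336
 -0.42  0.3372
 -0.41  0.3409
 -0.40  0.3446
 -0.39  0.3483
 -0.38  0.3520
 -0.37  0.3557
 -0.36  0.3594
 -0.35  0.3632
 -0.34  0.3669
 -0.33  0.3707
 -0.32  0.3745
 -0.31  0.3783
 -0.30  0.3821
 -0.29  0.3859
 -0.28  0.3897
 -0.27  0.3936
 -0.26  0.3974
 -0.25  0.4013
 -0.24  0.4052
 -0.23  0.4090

€40.87

σ√T = 0.35 × 1.1180 = 0.3913
d₁ = [ln(450/550) + (0.022 + 0.35²/2)·1.25] / 0.3913 = [-0.2007 + 0.1041] / 0.3913 = -0.2469 → -0.25
d₂ = d₁ − σ√T = -0.2469 − 0.3913 = -0.6382 → -0.64
e^(−rT) = e^(−0.022·1.25) = 0.9729
N(d₁) = N(-0.25) = 0.4013;  N(d₂) = N(-0.64) = 0.2611
C = 450·0.4013 − 550·0.9729·0.2611 = 180.5850 − 139.7133 = 40.8717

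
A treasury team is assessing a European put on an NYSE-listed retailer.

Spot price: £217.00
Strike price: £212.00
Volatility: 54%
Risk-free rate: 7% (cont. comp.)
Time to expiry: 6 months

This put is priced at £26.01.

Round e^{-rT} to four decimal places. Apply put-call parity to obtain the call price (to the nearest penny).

e^(−rT) = e^(−0.07·0.5) = 0.9656
Put-call parity: C − P = S − K·e^(−rT) = 217 − 212·0.9656 = 217 − 204.7072 = 12.2928
C = P + (C − P) = 26.01 + (12.2928) = 38.3028

£38.30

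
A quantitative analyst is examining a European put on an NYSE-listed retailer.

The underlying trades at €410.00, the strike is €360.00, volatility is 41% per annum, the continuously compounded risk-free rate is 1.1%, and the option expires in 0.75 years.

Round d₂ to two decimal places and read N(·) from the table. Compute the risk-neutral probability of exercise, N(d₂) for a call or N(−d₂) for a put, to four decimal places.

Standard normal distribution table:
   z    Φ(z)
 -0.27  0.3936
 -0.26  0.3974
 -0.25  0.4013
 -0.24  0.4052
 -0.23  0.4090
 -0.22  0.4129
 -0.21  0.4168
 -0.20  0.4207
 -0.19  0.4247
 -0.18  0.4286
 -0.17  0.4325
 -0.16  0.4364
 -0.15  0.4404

σ√T = 0.41·√0.75 = 0.3551
d₁ = [ln(410/360) + (0.011 + 0.41²/2)·0.75] / 0.3551 = [0.1301 + 0.0713] / 0.3551 = 0.5670 which rounds to 0.57
d₂ = d₁ − σ√T = 0.5670 − 0.3551 = 0.2120 which rounds to 0.21
Pr(exercise) under Q = N(−d₂) = N(-0.21) = 0.4168

0.4168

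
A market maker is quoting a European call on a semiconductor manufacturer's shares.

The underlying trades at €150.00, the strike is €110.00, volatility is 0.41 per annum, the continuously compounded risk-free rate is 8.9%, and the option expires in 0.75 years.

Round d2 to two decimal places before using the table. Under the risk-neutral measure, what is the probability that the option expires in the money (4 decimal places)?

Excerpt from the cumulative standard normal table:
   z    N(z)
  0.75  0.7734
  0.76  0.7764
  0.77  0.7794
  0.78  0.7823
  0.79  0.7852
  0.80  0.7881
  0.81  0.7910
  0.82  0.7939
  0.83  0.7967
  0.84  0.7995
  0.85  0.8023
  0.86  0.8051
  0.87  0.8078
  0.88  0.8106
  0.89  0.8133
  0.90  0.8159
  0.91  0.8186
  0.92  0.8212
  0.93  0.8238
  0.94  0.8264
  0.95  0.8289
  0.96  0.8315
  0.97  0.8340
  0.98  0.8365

σ√T = 0.41 × 0.8660 = 0.3551
d₁ = [ln(150/110) + (0.089 + 0.41²/2)·0.75] / 0.3551 = [0.3102 + 0.1298] / 0.3551 = 1.2390 ⇒ 1.24
d₂ = d₁ − σ√T = 1.2390 − 0.3551 = 0.8840 ⇒ 0.88
Risk-neutral Pr[S_T > K] = N(d₂) = N(0.88) = 0.8106

0.8106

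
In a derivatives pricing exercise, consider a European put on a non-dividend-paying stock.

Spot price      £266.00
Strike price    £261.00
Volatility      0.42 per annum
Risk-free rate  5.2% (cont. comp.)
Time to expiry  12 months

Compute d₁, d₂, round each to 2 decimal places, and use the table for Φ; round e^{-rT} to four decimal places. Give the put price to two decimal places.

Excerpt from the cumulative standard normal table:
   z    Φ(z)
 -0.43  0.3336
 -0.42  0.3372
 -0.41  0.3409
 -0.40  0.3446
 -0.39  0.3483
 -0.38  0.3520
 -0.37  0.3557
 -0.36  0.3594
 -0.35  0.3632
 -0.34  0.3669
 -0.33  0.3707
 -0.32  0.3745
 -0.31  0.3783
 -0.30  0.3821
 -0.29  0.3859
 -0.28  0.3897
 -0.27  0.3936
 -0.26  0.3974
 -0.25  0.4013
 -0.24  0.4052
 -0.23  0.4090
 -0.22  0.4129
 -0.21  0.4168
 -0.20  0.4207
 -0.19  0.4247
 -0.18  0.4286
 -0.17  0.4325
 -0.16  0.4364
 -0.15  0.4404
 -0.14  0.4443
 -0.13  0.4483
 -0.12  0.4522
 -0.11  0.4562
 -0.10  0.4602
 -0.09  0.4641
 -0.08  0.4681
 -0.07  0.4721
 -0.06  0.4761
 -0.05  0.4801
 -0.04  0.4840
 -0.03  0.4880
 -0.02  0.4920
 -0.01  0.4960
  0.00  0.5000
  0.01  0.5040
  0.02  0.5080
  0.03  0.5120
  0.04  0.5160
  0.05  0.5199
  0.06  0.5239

£34.22

σ√T = 0.42 × 1.0000 = 0.4200
d₁ = [ln(266/261) + (0.052 + ½·0.42²)·1] / (σ√T) = (0.0190 + 0.1402) / 0.4200 = 0.3790 ≈ 0.38
d₂ = 0.3790 − 0.4200 = -0.0410 ≈ -0.04
exp(−rT) = exp(−0.052·1) = 0.9493
N(−d₂) = N(0.04) = 0.5160;  N(−d₁) = N(-0.38) = 0.3520
P = 261·0.9493·0.5160 − 266·0.3520 = 127.8479 − 93.6320 = 34.2159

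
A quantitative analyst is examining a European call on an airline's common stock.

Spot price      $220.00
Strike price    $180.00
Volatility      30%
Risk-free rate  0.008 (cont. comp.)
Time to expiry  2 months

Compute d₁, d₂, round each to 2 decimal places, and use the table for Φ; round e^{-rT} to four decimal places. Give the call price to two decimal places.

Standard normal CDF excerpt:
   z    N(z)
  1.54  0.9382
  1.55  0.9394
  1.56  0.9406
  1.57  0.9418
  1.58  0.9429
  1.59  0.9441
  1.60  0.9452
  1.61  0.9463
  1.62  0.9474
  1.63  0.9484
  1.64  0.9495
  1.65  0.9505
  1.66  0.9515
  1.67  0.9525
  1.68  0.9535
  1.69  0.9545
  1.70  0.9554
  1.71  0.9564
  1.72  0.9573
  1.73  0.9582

T = 0.1667;  σ√T = 0.1225
d₁ = [ln(220/180) + (0.008 + ½·0.3²)·0.1667] / (σ√T) = (0.2007 + 0.0088) / 0.1225 = 1.7106 which rounds to 1.71
d₂ = 1.7106 − 0.1225 = 1.5881 which rounds to 1.59
e^(−rT) = e^(−0.008·0.1667) = 0.9987
C = 220·N(1.71) − 180·0.9987·N(1.59) = 220·0.9564 − 180·0.9987·0.9441 = 210.4080 − 169.7171 = 40.6909

$40.69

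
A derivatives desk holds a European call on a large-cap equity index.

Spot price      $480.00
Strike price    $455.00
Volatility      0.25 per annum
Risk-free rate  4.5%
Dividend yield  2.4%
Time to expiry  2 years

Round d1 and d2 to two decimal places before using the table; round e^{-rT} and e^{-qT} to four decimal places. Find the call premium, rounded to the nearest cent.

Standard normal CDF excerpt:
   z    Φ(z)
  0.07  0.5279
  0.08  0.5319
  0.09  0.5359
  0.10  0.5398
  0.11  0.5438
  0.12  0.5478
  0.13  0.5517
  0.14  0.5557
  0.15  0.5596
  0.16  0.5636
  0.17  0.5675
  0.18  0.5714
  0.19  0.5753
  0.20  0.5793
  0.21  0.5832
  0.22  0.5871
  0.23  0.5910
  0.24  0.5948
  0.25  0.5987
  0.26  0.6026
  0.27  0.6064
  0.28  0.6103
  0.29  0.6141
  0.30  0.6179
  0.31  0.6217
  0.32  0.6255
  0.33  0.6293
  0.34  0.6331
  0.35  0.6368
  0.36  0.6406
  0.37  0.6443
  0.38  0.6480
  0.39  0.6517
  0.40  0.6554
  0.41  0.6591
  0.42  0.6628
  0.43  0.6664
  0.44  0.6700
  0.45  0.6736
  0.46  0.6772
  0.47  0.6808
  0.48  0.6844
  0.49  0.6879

σ√T = 0.25·√2 = 0.3536
d₁ = [ln(480/455) + (0.045 − 0.024 + ½·0.25²)·2] / (σ√T) = (0.0535 + 0.1045) / 0.3536 = 0.4469 ⇒ 0.45
d₂ = 0.4469 − 0.3536 = 0.0933 ⇒ 0.09
e^(−qT) = e^(−0.024·2) = 0.9531;  e^(−rT) = e^(−0.045·2) = 0.9139
C = 480·0.9531·N(0.45) − 455·0.9139·N(0.09) = 480·0.9531·0.6736 − 455·0.9139·0.5359 = 308.1639 − 222.8403 = 85.3236

$85.32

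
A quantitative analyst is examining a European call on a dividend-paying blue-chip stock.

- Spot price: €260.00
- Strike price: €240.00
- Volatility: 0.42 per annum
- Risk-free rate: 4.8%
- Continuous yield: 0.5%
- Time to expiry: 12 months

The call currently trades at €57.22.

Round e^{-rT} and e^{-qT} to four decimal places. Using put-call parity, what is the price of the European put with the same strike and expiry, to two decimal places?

e^(−qT) = e^(−0.005·1) = 0.9950;  e^(−rT) = e^(−0.048·1) = 0.9531
Put-call parity: C − P = S·e^(−qT) − K·e^(−rT) = 260·0.9950 − 240·0.9531 = 258.7000 − 228.7440 = 29.9560
P = C − (C − P) = 57.22 − (29.9560) = 27.2640

€27.26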